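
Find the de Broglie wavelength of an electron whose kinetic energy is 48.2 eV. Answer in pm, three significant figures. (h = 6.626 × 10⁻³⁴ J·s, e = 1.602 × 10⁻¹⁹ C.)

λ = 177 pm

KE = 48.2 eV = 7.722 × 10⁻¹⁸ J.
p = √(2mKE) = √(2 × 9.109 × 10⁻³¹ × 7.722 × 10⁻¹⁸) = 3.751 × 10⁻²⁴ kg·m/s.
λ = h/p = 6.626 × 10⁻³⁴ / 3.751 × 10⁻²⁴ = 1.77 × 10⁻¹⁰ m = 177 pm.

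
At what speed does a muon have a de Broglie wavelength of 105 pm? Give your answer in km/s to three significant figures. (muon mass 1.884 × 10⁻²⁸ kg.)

p = h/λ = 6.626 × 10⁻³⁴ / 1.050 × 10⁻¹⁰ = 6.310 × 10⁻²⁴ kg·m/s.
v = p/m = 6.310 × 10⁻²⁴ / 1.884 × 10⁻²⁸ = 3.35 × 10⁴ m/s = 33.5 km/s.

v = 33.5 km/s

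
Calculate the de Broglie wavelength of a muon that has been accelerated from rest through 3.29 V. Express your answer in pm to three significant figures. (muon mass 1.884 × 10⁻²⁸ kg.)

λ = 47.0 pm

KE = eV = 1.602 × 10⁻¹⁹ × 3.290 = 5.271 × 10⁻¹⁹ J.
p = √(2mKE) = √(2 × 1.884 × 10⁻²⁸ × 5.271 × 10⁻¹⁹) = 1.409 × 10⁻²³ kg·m/s.
λ = h/p = 6.626 × 10⁻³⁴ / 1.409 × 10⁻²³ = 4.70 × 10⁻¹¹ m = 47.0 pm.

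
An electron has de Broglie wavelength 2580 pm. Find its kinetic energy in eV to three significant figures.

KE = 0.226 eV

p = h/λ = 6.626 × 10⁻³⁴ / 2.580 × 10⁻⁹ = 2.568 × 10⁻²⁵ kg·m/s.
KE = p²/(2m) = (2.568 × 10⁻²⁵)² / (2 × 9.109 × 10⁻³¹) = 3.620 × 10⁻²⁰ J = 0.226 eV.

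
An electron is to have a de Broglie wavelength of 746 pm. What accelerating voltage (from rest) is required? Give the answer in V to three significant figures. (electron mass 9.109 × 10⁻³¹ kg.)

V = 2.70 V

p = h/λ = 6.626 × 10⁻³⁴ / 7.460 × 10⁻¹⁰ = 8.882 × 10⁻²⁵ kg·m/s.
KE = p²/(2m) = 4.330 × 10⁻¹⁹ J.
V = KE/e = 4.330 × 10⁻¹⁹ / (1.602 × 10⁻¹⁹) = 2.70 V.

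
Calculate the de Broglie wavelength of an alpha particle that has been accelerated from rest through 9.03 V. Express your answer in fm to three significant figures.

KE = 2eV = 2 × 1.602 × 10⁻¹⁹ × 9.030 = 2.893 × 10⁻¹⁸ J.
p = √(2mKE) = √(2 × 6.645 × 10⁻²⁷ × 2.893 × 10⁻¹⁸) = 1.961 × 10⁻²² kg·m/s.
λ = h/p = 6.626 × 10⁻³⁴ / 1.961 × 10⁻²² = 3.38 × 10⁻¹² m = 3380 fm.

λ = 3380 fm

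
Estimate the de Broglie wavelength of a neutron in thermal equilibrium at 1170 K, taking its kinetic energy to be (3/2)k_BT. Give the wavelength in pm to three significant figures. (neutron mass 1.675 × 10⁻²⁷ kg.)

KE = (3/2)k_BT = 1.5 × 1.381 × 10⁻²³ × 1170 = 2.424 × 10⁻²⁰ J.
p = √(2mKE) = √(2 × 1.675 × 10⁻²⁷ × 2.424 × 10⁻²⁰) = 9.011 × 10⁻²⁴ kg·m/s.
λ = h/p = 7.35 × 10⁻¹¹ m = 73.5 pm.

λ = 73.5 pm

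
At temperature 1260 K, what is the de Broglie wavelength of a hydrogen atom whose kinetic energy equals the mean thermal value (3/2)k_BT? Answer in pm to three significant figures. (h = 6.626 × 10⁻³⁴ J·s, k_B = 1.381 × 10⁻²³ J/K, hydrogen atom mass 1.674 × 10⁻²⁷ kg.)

λ = 70.9 pm

KE = (3/2)k_BT = 1.5 × 1.381 × 10⁻²³ × 1260 = 2.610 × 10⁻²⁰ J.
p = √(2mKE) = √(2 × 1.674 × 10⁻²⁷ × 2.610 × 10⁻²⁰) = 9.348 × 10⁻²⁴ kg·m/s.
λ = h/p = 7.09 × 10⁻¹¹ m = 70.9 pm.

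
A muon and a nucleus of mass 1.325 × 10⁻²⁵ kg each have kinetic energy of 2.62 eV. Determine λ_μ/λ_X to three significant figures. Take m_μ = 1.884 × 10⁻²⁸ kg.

λ_μ/λ_X = 26.5

At fixed KE, p = √(2mKE) so λ = h/p ∝ 1/√m.
λ_μ/λ_X = √(m_X/m_μ) = √(1.325 × 10⁻²⁵/1.884 × 10⁻²⁸) = √(703.3) = 26.5.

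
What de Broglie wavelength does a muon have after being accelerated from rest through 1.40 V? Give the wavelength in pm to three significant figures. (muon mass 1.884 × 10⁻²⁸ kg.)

KE = eV = 1.602 × 10⁻¹⁹ × 1.400 = 2.243 × 10⁻¹⁹ J.
p = √(2mKE) = √(2 × 1.884 × 10⁻²⁸ × 2.243 × 10⁻¹⁹) = 9.193 × 10⁻²⁴ kg·m/s.
λ = h/p = 6.626 × 10⁻³⁴ / 9.193 × 10⁻²⁴ = 7.21 × 10⁻¹¹ m = 72.1 pm.

λ = 72.1 pm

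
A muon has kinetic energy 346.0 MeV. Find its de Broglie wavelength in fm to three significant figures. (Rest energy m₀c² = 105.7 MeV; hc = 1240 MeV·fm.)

Total energy E = KE + m₀c² = 346.0 + 105.7 = 451.7 MeV.
(pc)² = E² − (m₀c²)² = (451.7)² − (105.7)² = 1.929 × 10⁵ MeV², so pc = 439.2 MeV.
λ = hc/(pc) = 1240 MeV·fm / 439.2 MeV = 2.82 fm.

λ = 2.82 fm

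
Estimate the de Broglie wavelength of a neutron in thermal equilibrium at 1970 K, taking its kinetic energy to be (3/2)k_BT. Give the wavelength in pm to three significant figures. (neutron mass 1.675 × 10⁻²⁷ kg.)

KE = (3/2)k_BT = 1.5 × 1.381 × 10⁻²³ × 1970 = 4.081 × 10⁻²⁰ J.
p = √(2mKE) = √(2 × 1.675 × 10⁻²⁷ × 4.081 × 10⁻²⁰) = 1.169 × 10⁻²³ kg·m/s.
λ = h/p = 5.67 × 10⁻¹¹ m = 56.7 pm.

λ = 56.7 pm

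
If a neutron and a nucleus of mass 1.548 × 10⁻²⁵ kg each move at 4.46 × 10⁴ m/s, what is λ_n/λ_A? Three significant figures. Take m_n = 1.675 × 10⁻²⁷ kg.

λ_n/λ_A = 92.4

At fixed v, p = mv so λ = h/(mv) ∝ 1/m.
λ_n/λ_A = m_A/m_n = 1.548 × 10⁻²⁵/1.675 × 10⁻²⁷ = 92.4.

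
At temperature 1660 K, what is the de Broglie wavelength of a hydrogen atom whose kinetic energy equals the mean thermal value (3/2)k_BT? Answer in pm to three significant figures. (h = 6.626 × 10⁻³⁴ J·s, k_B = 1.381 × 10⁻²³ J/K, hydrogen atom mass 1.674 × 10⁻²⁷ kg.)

λ = 61.8 pm

KE = (3/2)k_BT = 1.5 × 1.381 × 10⁻²³ × 1660 = 3.439 × 10⁻²⁰ J.
p = √(2mKE) = √(2 × 1.674 × 10⁻²⁷ × 3.439 × 10⁻²⁰) = 1.073 × 10⁻²³ kg·m/s.
λ = h/p = 6.18 × 10⁻¹¹ m = 61.8 pm.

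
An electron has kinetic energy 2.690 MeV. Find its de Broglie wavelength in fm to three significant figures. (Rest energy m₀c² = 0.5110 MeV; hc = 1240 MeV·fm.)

λ = 392 fm

Total energy E = KE + m₀c² = 2.690 + 0.5110 = 3.2010 MeV.
(pc)² = E² − (m₀c²)² = (3.2010)² − (0.5110)² = 9.985 MeV², so pc = 3.160 MeV.
λ = hc/(pc) = 1240 MeV·fm / 3.160 MeV = 392 fm.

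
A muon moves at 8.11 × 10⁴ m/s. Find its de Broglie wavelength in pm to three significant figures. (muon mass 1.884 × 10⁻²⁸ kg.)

λ = 43.4 pm

p = mv = 1.884 × 10⁻²⁸ × 8.11 × 10⁴ = 1.528 × 10⁻²³ kg·m/s.
λ = h/p = 6.626 × 10⁻³⁴ / 1.528 × 10⁻²³ = 4.34 × 10⁻¹¹ m = 43.4 pm.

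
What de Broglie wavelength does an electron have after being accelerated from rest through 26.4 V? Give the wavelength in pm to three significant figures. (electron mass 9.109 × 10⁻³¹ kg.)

λ = 239 pm

KE = eV = 1.602 × 10⁻¹⁹ × 26.40 = 4.229 × 10⁻¹⁸ J.
p = √(2mKE) = √(2 × 9.109 × 10⁻³¹ × 4.229 × 10⁻¹⁸) = 2.776 × 10⁻²⁴ kg·m/s.
λ = h/p = 6.626 × 10⁻³⁴ / 2.776 × 10⁻²⁴ = 2.39 × 10⁻¹⁰ m = 239 pm.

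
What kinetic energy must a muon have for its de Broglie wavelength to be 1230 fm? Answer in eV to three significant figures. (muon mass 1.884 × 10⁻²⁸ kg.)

p = h/λ = 6.626 × 10⁻³⁴ / 1.230 × 10⁻¹² = 5.387 × 10⁻²² kg·m/s.
KE = p²/(2m) = (5.387 × 10⁻²²)² / (2 × 1.884 × 10⁻²⁸) = 7.702 × 10⁻¹⁶ J = 4810 eV.

KE = 4810 eV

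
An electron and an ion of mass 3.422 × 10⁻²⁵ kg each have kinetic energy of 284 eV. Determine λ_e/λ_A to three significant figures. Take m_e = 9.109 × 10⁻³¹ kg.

At fixed KE, p = √(2mKE) so λ = h/p ∝ 1/√m.
λ_e/λ_A = √(m_A/m_e) = √(3.422 × 10⁻²⁵/9.109 × 10⁻³¹) = √(3.757 × 10⁵) = 613.

λ_e/λ_A = 613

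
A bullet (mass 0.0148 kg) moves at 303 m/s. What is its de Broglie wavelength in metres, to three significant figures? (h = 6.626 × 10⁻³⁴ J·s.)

p = mv = 0.0148 × 303 = 4.484 kg·m/s.
λ = h/p = 6.626 × 10⁻³⁴ / 4.484 = 1.48 × 10⁻³⁴ m.

λ = 1.48 × 10⁻³⁴ m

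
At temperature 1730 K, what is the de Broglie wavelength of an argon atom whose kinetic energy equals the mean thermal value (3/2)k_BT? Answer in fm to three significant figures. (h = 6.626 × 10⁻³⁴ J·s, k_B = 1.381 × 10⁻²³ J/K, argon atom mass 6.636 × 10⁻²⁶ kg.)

λ = 9610 fm

KE = (3/2)k_BT = 1.5 × 1.381 × 10⁻²³ × 1730 = 3.584 × 10⁻²⁰ J.
p = √(2mKE) = √(2 × 6.636 × 10⁻²⁶ × 3.584 × 10⁻²⁰) = 6.897 × 10⁻²³ kg·m/s.
λ = h/p = 9.61 × 10⁻¹² m = 9610 fm.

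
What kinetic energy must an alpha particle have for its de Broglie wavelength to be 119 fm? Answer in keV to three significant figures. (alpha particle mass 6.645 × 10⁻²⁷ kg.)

KE = 14.6 keV

p = h/λ = 6.626 × 10⁻³⁴ / 1.190 × 10⁻¹³ = 5.568 × 10⁻²¹ kg·m/s.
KE = p²/(2m) = (5.568 × 10⁻²¹)² / (2 × 6.645 × 10⁻²⁷) = 2.333 × 10⁻¹⁵ J = 14.6 keV.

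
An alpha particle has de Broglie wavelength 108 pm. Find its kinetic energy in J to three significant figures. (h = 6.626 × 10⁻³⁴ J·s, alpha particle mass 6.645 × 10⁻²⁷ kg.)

p = h/λ = 6.626 × 10⁻³⁴ / 1.080 × 10⁻¹⁰ = 6.135 × 10⁻²⁴ kg·m/s.
KE = p²/(2m) = (6.135 × 10⁻²⁴)² / (2 × 6.645 × 10⁻²⁷) = 2.832 × 10⁻²¹ J = 2.83 × 10⁻²¹ J.

KE = 2.83 × 10⁻²¹ J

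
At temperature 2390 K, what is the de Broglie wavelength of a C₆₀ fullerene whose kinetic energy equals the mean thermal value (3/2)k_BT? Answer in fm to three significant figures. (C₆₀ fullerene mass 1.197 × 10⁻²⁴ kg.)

KE = (3/2)k_BT = 1.5 × 1.381 × 10⁻²³ × 2390 = 4.951 × 10⁻²⁰ J.
p = √(2mKE) = √(2 × 1.197 × 10⁻²⁴ × 4.951 × 10⁻²⁰) = 3.443 × 10⁻²² kg·m/s.
λ = h/p = 1.92 × 10⁻¹² m = 1920 fm.

λ = 1920 fm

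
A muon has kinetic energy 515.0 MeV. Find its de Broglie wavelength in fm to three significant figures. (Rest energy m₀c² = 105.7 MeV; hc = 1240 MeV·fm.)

Total energy E = KE + m₀c² = 515.0 + 105.7 = 620.7 MeV.
(pc)² = E² − (m₀c²)² = (620.7)² − (105.7)² = 3.741 × 10⁵ MeV², so pc = 611.6 MeV.
λ = hc/(pc) = 1240 MeV·fm / 611.6 MeV = 2.03 fm.

λ = 2.03 fm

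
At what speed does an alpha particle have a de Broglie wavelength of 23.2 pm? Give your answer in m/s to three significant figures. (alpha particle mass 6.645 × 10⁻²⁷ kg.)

v = 4300 m/s

p = h/λ = 6.626 × 10⁻³⁴ / 2.320 × 10⁻¹¹ = 2.856 × 10⁻²³ kg·m/s.
v = p/m = 2.856 × 10⁻²³ / 6.645 × 10⁻²⁷ = 4.30 × 10³ m/s = 4300 m/s.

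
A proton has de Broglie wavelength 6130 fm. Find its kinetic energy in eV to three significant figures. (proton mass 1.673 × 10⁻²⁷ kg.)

p = h/λ = 6.626 × 10⁻³⁴ / 6.130 × 10⁻¹² = 1.081 × 10⁻²² kg·m/s.
KE = p²/(2m) = (1.081 × 10⁻²²)² / (2 × 1.673 × 10⁻²⁷) = 3.492 × 10⁻¹⁸ J = 21.8 eV.

KE = 21.8 eV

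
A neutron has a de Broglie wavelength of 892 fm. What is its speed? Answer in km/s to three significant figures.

p = h/λ = 6.626 × 10⁻³⁴ / 8.920 × 10⁻¹³ = 7.428 × 10⁻²² kg·m/s.
v = p/m = 7.428 × 10⁻²² / 1.675 × 10⁻²⁷ = 4.43 × 10⁵ m/s = 443 km/s.

v = 443 km/s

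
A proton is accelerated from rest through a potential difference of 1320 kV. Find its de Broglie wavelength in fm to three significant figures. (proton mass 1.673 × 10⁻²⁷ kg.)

KE = eV = 1.602 × 10⁻¹⁹ × 1.320 × 10⁶ = 2.115 × 10⁻¹³ J.
p = √(2mKE) = √(2 × 1.673 × 10⁻²⁷ × 2.115 × 10⁻¹³) = 2.660 × 10⁻²⁰ kg·m/s.
λ = h/p = 6.626 × 10⁻³⁴ / 2.660 × 10⁻²⁰ = 2.49 × 10⁻¹⁴ m = 24.9 fm.

λ = 24.9 fm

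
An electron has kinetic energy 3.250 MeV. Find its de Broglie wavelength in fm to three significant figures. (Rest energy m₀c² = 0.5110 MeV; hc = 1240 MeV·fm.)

Total energy E = KE + m₀c² = 3.250 + 0.5110 = 3.7610 MeV.
(pc)² = E² − (m₀c²)² = (3.7610)² − (0.5110)² = 13.88 MeV², so pc = 3.726 MeV.
λ = hc/(pc) = 1240 MeV·fm / 3.726 MeV = 333 fm.

λ = 333 fm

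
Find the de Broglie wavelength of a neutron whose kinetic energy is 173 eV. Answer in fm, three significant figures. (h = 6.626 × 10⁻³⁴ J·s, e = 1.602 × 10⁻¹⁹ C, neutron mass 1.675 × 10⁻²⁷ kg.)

λ = 2170 fm

KE = 173 eV = 2.771 × 10⁻¹⁷ J.
p = √(2mKE) = √(2 × 1.675 × 10⁻²⁷ × 2.771 × 10⁻¹⁷) = 3.047 × 10⁻²² kg·m/s.
λ = h/p = 6.626 × 10⁻³⁴ / 3.047 × 10⁻²² = 2.17 × 10⁻¹² m = 2170 fm.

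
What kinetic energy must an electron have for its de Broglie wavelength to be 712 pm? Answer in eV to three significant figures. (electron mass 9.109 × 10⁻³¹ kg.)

KE = 2.97 eV

p = h/λ = 6.626 × 10⁻³⁴ / 7.120 × 10⁻¹⁰ = 9.306 × 10⁻²⁵ kg·m/s.
KE = p²/(2m) = (9.306 × 10⁻²⁵)² / (2 × 9.109 × 10⁻³¹) = 4.754 × 10⁻¹⁹ J = 2.97 eV.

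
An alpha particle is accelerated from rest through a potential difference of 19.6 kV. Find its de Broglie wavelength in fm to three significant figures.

λ = 72.5 fm

KE = 2eV = 2 × 1.602 × 10⁻¹⁹ × 1.960 × 10⁴ = 6.280 × 10⁻¹⁵ J.
p = √(2mKE) = √(2 × 6.645 × 10⁻²⁷ × 6.280 × 10⁻¹⁵) = 9.136 × 10⁻²¹ kg·m/s.
λ = h/p = 6.626 × 10⁻³⁴ / 9.136 × 10⁻²¹ = 7.25 × 10⁻¹⁴ m = 72.5 fm.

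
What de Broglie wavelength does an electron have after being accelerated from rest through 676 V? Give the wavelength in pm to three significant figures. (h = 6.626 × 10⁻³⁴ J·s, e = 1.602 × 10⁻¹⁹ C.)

KE = eV = 1.602 × 10⁻¹⁹ × 676.0 = 1.083 × 10⁻¹⁶ J.
p = √(2mKE) = √(2 × 9.109 × 10⁻³¹ × 1.083 × 10⁻¹⁶) = 1.405 × 10⁻²³ kg·m/s.
λ = h/p = 6.626 × 10⁻³⁴ / 1.405 × 10⁻²³ = 4.72 × 10⁻¹¹ m = 47.2 pm.

λ = 47.2 pm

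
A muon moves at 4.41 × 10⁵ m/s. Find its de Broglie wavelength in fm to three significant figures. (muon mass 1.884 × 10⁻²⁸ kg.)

p = mv = 1.884 × 10⁻²⁸ × 4.41 × 10⁵ = 8.308 × 10⁻²³ kg·m/s.
λ = h/p = 6.626 × 10⁻³⁴ / 8.308 × 10⁻²³ = 7.98 × 10⁻¹² m = 7980 fm.

λ = 7980 fm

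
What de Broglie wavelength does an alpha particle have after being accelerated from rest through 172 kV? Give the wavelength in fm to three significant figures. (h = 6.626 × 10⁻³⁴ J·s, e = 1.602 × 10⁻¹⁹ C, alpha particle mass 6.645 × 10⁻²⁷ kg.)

KE = 2eV = 2 × 1.602 × 10⁻¹⁹ × 1.720 × 10⁵ = 5.511 × 10⁻¹⁴ J.
p = √(2mKE) = √(2 × 6.645 × 10⁻²⁷ × 5.511 × 10⁻¹⁴) = 2.706 × 10⁻²⁰ kg·m/s.
λ = h/p = 6.626 × 10⁻³⁴ / 2.706 × 10⁻²⁰ = 2.45 × 10⁻¹⁴ m = 24.5 fm.

λ = 24.5 fm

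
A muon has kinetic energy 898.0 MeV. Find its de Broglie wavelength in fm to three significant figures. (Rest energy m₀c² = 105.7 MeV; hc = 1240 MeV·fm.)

Total energy E = KE + m₀c² = 898.0 + 105.7 = 1003.7 MeV.
(pc)² = E² − (m₀c²)² = (1003.7)² − (105.7)² = 9.962 × 10⁵ MeV², so pc = 998.1 MeV.
λ = hc/(pc) = 1240 MeV·fm / 998.1 MeV = 1.24 fm.

λ = 1.24 fm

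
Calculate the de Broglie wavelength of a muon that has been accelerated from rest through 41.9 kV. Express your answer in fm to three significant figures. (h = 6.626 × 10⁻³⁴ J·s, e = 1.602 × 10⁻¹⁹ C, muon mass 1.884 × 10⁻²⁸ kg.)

λ = 417 fm

KE = eV = 1.602 × 10⁻¹⁹ × 4.190 × 10⁴ = 6.712 × 10⁻¹⁵ J.
p = √(2mKE) = √(2 × 1.884 × 10⁻²⁸ × 6.712 × 10⁻¹⁵) = 1.590 × 10⁻²¹ kg·m/s.
λ = h/p = 6.626 × 10⁻³⁴ / 1.590 × 10⁻²¹ = 4.17 × 10⁻¹³ m = 417 fm.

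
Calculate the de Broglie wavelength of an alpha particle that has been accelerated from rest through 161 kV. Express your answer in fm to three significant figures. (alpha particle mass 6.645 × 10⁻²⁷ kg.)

λ = 25.3 fm

KE = 2eV = 2 × 1.602 × 10⁻¹⁹ × 1.610 × 10⁵ = 5.158 × 10⁻¹⁴ J.
p = √(2mKE) = √(2 × 6.645 × 10⁻²⁷ × 5.158 × 10⁻¹⁴) = 2.618 × 10⁻²⁰ kg·m/s.
λ = h/p = 6.626 × 10⁻³⁴ / 2.618 × 10⁻²⁰ = 2.53 × 10⁻¹⁴ m = 25.3 fm.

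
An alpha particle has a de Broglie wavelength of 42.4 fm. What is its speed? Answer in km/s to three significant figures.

p = h/λ = 6.626 × 10⁻³⁴ / 4.240 × 10⁻¹⁴ = 1.563 × 10⁻²⁰ kg·m/s.
v = p/m = 1.563 × 10⁻²⁰ / 6.645 × 10⁻²⁷ = 2.35 × 10⁶ m/s = 2350 km/s.

v = 2350 km/s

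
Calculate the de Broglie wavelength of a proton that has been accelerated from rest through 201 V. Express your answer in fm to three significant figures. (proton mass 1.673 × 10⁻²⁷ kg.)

λ = 2020 fm

KE = eV = 1.602 × 10⁻¹⁹ × 201.0 = 3.220 × 10⁻¹⁷ J.
p = √(2mKE) = √(2 × 1.673 × 10⁻²⁷ × 3.220 × 10⁻¹⁷) = 3.282 × 10⁻²² kg·m/s.
λ = h/p = 6.626 × 10⁻³⁴ / 3.282 × 10⁻²² = 2.02 × 10⁻¹² m = 2020 fm.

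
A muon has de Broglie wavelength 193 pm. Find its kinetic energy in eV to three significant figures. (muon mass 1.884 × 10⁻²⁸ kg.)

p = h/λ = 6.626 × 10⁻³⁴ / 1.930 × 10⁻¹⁰ = 3.433 × 10⁻²⁴ kg·m/s.
KE = p²/(2m) = (3.433 × 10⁻²⁴)² / (2 × 1.884 × 10⁻²⁸) = 3.128 × 10⁻²⁰ J = 0.195 eV.

KE = 0.195 eV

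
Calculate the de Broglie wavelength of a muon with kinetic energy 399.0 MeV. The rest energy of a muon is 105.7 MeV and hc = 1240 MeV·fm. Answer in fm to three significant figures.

Total energy E = KE + m₀c² = 399.0 + 105.7 = 504.7 MeV.
(pc)² = E² − (m₀c²)² = (504.7)² − (105.7)² = 2.435 × 10⁵ MeV², so pc = 493.5 MeV.
λ = hc/(pc) = 1240 MeV·fm / 493.5 MeV = 2.51 fm.

λ = 2.51 fm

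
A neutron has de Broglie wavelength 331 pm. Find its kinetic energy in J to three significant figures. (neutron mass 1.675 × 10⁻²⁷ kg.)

p = h/λ = 6.626 × 10⁻³⁴ / 3.310 × 10⁻¹⁰ = 2.002 × 10⁻²⁴ kg·m/s.
KE = p²/(2m) = (2.002 × 10⁻²⁴)² / (2 × 1.675 × 10⁻²⁷) = 1.196 × 10⁻²¹ J = 1.20 × 10⁻²¹ J.

KE = 1.20 × 10⁻²¹ J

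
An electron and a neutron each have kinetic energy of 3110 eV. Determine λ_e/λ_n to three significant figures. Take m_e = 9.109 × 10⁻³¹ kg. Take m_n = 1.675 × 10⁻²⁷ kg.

λ_e/λ_n = 42.9

At fixed KE, p = √(2mKE) so λ = h/p ∝ 1/√m.
λ_e/λ_n = √(m_n/m_e) = √(1.675 × 10⁻²⁷/9.109 × 10⁻³¹) = √(1839) = 42.9.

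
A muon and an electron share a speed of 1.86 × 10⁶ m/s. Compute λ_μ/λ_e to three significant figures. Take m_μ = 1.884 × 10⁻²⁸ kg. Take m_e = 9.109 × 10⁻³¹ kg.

At fixed v, p = mv so λ = h/(mv) ∝ 1/m.
λ_μ/λ_e = m_e/m_μ = 9.109 × 10⁻³¹/1.884 × 10⁻²⁸ = 4.83 × 10⁻³.

λ_μ/λ_e = 4.83 × 10⁻³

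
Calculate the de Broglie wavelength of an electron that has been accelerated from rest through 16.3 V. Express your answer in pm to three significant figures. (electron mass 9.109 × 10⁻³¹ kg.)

λ = 304 pm

KE = eV = 1.602 × 10⁻¹⁹ × 16.30 = 2.611 × 10⁻¹⁸ J.
p = √(2mKE) = √(2 × 9.109 × 10⁻³¹ × 2.611 × 10⁻¹⁸) = 2.181 × 10⁻²⁴ kg·m/s.
λ = h/p = 6.626 × 10⁻³⁴ / 2.181 × 10⁻²⁴ = 3.04 × 10⁻¹⁰ m = 304 pm.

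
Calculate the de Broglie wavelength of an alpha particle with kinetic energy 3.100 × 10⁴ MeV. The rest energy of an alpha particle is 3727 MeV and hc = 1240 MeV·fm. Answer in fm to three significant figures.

Total energy E = KE + m₀c² = 3.100 × 10⁴ + 3727 = 34727 MeV.
(pc)² = E² − (m₀c²)² = (34727)² − (3727)² = 1.192 × 10⁹ MeV², so pc = 3.453 × 10⁴ MeV.
λ = hc/(pc) = 1240 MeV·fm / 3.453 × 10⁴ MeV = 0.0359 fm.

λ = 0.0359 fm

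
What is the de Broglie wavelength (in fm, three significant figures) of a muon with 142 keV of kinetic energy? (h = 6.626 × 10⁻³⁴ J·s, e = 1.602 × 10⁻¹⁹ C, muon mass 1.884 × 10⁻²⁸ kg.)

λ = 226 fm

KE = 142 keV = 2.275 × 10⁻¹⁴ J.
p = √(2mKE) = √(2 × 1.884 × 10⁻²⁸ × 2.275 × 10⁻¹⁴) = 2.928 × 10⁻²¹ kg·m/s.
λ = h/p = 6.626 × 10⁻³⁴ / 2.928 × 10⁻²¹ = 2.26 × 10⁻¹³ m = 226 fm.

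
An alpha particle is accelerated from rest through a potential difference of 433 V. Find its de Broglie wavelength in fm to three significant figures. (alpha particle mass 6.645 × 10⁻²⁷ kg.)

λ = 488 fm

KE = 2eV = 2 × 1.602 × 10⁻¹⁹ × 433.0 = 1.387 × 10⁻¹⁶ J.
p = √(2mKE) = √(2 × 6.645 × 10⁻²⁷ × 1.387 × 10⁻¹⁶) = 1.358 × 10⁻²¹ kg·m/s.
λ = h/p = 6.626 × 10⁻³⁴ / 1.358 × 10⁻²¹ = 4.88 × 10⁻¹³ m = 488 fm.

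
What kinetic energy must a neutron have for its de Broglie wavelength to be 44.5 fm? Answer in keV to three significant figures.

KE = 413 keV

p = h/λ = 6.626 × 10⁻³⁴ / 4.450 × 10⁻¹⁴ = 1.489 × 10⁻²⁰ kg·m/s.
KE = p²/(2m) = (1.489 × 10⁻²⁰)² / (2 × 1.675 × 10⁻²⁷) = 6.618 × 10⁻¹⁴ J = 413 keV.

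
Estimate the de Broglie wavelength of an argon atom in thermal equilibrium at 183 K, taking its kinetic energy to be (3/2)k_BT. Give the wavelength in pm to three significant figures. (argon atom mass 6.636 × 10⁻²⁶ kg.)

KE = (3/2)k_BT = 1.5 × 1.381 × 10⁻²³ × 183 = 3.791 × 10⁻²¹ J.
p = √(2mKE) = √(2 × 6.636 × 10⁻²⁶ × 3.791 × 10⁻²¹) = 2.243 × 10⁻²³ kg·m/s.
λ = h/p = 2.95 × 10⁻¹¹ m = 29.5 pm.

λ = 29.5 pm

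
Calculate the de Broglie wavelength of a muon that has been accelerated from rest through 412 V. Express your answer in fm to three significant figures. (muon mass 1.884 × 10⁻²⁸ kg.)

λ = 4200 fm

KE = eV = 1.602 × 10⁻¹⁹ × 412.0 = 6.600 × 10⁻¹⁷ J.
p = √(2mKE) = √(2 × 1.884 × 10⁻²⁸ × 6.600 × 10⁻¹⁷) = 1.577 × 10⁻²² kg·m/s.
λ = h/p = 6.626 × 10⁻³⁴ / 1.577 × 10⁻²² = 4.20 × 10⁻¹² m = 4200 fm.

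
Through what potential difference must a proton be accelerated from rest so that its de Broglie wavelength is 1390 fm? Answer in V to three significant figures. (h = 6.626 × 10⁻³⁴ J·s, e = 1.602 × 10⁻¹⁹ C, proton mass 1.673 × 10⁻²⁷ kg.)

p = h/λ = 6.626 × 10⁻³⁴ / 1.390 × 10⁻¹² = 4.767 × 10⁻²² kg·m/s.
KE = p²/(2m) = 6.791 × 10⁻¹⁷ J.
V = KE/e = 6.791 × 10⁻¹⁷ / (1.602 × 10⁻¹⁹) = 424 V.

V = 424 V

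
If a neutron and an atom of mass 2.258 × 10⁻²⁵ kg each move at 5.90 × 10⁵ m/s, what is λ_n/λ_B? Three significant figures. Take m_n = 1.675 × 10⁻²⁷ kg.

At fixed v, p = mv so λ = h/(mv) ∝ 1/m.
λ_n/λ_B = m_B/m_n = 2.258 × 10⁻²⁵/1.675 × 10⁻²⁷ = 135.

λ_n/λ_B = 135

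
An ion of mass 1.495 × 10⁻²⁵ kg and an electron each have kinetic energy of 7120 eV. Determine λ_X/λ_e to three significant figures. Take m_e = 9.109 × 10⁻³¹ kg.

At fixed KE, p = √(2mKE) so λ = h/p ∝ 1/√m.
λ_X/λ_e = √(m_e/m_X) = √(9.109 × 10⁻³¹/1.495 × 10⁻²⁵) = √(6.093 × 10⁻⁶) = 2.47 × 10⁻³.

λ_X/λ_e = 2.47 × 10⁻³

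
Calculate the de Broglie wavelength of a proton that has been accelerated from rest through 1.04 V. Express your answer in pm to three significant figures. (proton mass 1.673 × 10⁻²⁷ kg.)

λ = 28.1 pm

KE = eV = 1.602 × 10⁻¹⁹ × 1.040 = 1.666 × 10⁻¹⁹ J.
p = √(2mKE) = √(2 × 1.673 × 10⁻²⁷ × 1.666 × 10⁻¹⁹) = 2.361 × 10⁻²³ kg·m/s.
λ = h/p = 6.626 × 10⁻³⁴ / 2.361 × 10⁻²³ = 2.81 × 10⁻¹¹ m = 28.1 pm.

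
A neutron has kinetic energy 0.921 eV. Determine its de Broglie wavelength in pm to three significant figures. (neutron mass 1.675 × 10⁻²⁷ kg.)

KE = 0.921 eV = 1.475 × 10⁻¹⁹ J.
p = √(2mKE) = √(2 × 1.675 × 10⁻²⁷ × 1.475 × 10⁻¹⁹) = 2.223 × 10⁻²³ kg·m/s.
λ = h/p = 6.626 × 10⁻³⁴ / 2.223 × 10⁻²³ = 2.98 × 10⁻¹¹ m = 29.8 pm.

λ = 29.8 pm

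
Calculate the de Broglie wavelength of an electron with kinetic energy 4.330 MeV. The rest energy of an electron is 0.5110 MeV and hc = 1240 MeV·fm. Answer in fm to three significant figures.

Total energy E = KE + m₀c² = 4.330 + 0.5110 = 4.8410 MeV.
(pc)² = E² − (m₀c²)² = (4.8410)² − (0.5110)² = 23.17 MeV², so pc = 4.814 MeV.
λ = hc/(pc) = 1240 MeV·fm / 4.814 MeV = 258 fm.

λ = 258 fm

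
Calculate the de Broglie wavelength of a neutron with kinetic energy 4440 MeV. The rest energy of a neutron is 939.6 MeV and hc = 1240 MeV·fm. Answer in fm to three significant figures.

Total energy E = KE + m₀c² = 4440 + 939.6 = 5379.6 MeV.
(pc)² = E² − (m₀c²)² = (5379.6)² − (939.6)² = 2.806 × 10⁷ MeV², so pc = 5297 MeV.
λ = hc/(pc) = 1240 MeV·fm / 5297 MeV = 0.234 fm.

λ = 0.234 fm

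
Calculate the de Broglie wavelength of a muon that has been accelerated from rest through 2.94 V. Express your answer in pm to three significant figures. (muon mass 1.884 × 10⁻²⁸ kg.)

KE = eV = 1.602 × 10⁻¹⁹ × 2.940 = 4.710 × 10⁻¹⁹ J.
p = √(2mKE) = √(2 × 1.884 × 10⁻²⁸ × 4.710 × 10⁻¹⁹) = 1.332 × 10⁻²³ kg·m/s.
λ = h/p = 6.626 × 10⁻³⁴ / 1.332 × 10⁻²³ = 4.97 × 10⁻¹¹ m = 49.7 pm.

λ = 49.7 pm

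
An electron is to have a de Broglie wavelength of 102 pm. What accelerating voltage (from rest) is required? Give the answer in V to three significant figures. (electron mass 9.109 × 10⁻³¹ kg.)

p = h/λ = 6.626 × 10⁻³⁴ / 1.020 × 10⁻¹⁰ = 6.496 × 10⁻²⁴ kg·m/s.
KE = p²/(2m) = 2.316 × 10⁻¹⁷ J.
V = KE/e = 2.316 × 10⁻¹⁷ / (1.602 × 10⁻¹⁹) = 145 V.

V = 145 V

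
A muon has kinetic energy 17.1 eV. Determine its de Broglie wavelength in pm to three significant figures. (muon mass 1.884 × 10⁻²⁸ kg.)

KE = 17.1 eV = 2.739 × 10⁻¹⁸ J.
p = √(2mKE) = √(2 × 1.884 × 10⁻²⁸ × 2.739 × 10⁻¹⁸) = 3.213 × 10⁻²³ kg·m/s.
λ = h/p = 6.626 × 10⁻³⁴ / 3.213 × 10⁻²³ = 2.06 × 10⁻¹¹ m = 20.6 pm.

λ = 20.6 pm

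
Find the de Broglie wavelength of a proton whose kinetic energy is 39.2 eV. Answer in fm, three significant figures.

λ = 4570 fm

KE = 39.2 eV = 6.280 × 10⁻¹⁸ J.
p = √(2mKE) = √(2 × 1.673 × 10⁻²⁷ × 6.280 × 10⁻¹⁸) = 1.450 × 10⁻²² kg·m/s.
λ = h/p = 6.626 × 10⁻³⁴ / 1.450 × 10⁻²² = 4.57 × 10⁻¹² m = 4570 fm.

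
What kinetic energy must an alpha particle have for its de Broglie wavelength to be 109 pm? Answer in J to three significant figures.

p = h/λ = 6.626 × 10⁻³⁴ / 1.090 × 10⁻¹⁰ = 6.079 × 10⁻²⁴ kg·m/s.
KE = p²/(2m) = (6.079 × 10⁻²⁴)² / (2 × 6.645 × 10⁻²⁷) = 2.781 × 10⁻²¹ J = 2.78 × 10⁻²¹ J.

KE = 2.78 × 10⁻²¹ J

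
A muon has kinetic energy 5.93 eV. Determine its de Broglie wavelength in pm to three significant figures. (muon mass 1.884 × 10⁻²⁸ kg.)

λ = 35.0 pm

KE = 5.93 eV = 9.500 × 10⁻¹⁹ J.
p = √(2mKE) = √(2 × 1.884 × 10⁻²⁸ × 9.500 × 10⁻¹⁹) = 1.892 × 10⁻²³ kg·m/s.
λ = h/p = 6.626 × 10⁻³⁴ / 1.892 × 10⁻²³ = 3.50 × 10⁻¹¹ m = 35.0 pm.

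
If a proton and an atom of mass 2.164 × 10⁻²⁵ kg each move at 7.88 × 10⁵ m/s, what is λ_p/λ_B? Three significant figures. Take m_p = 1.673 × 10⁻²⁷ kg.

λ_p/λ_B = 129

At fixed v, p = mv so λ = h/(mv) ∝ 1/m.
λ_p/λ_B = m_B/m_p = 2.164 × 10⁻²⁵/1.673 × 10⁻²⁷ = 129.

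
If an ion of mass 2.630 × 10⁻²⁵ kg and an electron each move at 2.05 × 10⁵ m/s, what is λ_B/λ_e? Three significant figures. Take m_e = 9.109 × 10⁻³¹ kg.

λ_B/λ_e = 3.46 × 10⁻⁶

At fixed v, p = mv so λ = h/(mv) ∝ 1/m.
λ_B/λ_e = m_e/m_B = 9.109 × 10⁻³¹/2.630 × 10⁻²⁵ = 3.46 × 10⁻⁶.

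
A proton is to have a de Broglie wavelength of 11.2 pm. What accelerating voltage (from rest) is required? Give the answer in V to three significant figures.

V = 6.53 V

p = h/λ = 6.626 × 10⁻³⁴ / 1.120 × 10⁻¹¹ = 5.916 × 10⁻²³ kg·m/s.
KE = p²/(2m) = 1.046 × 10⁻¹⁸ J.
V = KE/e = 1.046 × 10⁻¹⁸ / (1.602 × 10⁻¹⁹) = 6.53 V.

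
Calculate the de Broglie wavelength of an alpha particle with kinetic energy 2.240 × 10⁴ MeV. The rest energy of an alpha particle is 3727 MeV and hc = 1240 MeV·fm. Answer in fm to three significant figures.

Total energy E = KE + m₀c² = 2.240 × 10⁴ + 3727 = 26127 MeV.
(pc)² = E² − (m₀c²)² = (26127)² − (3727)² = 6.687 × 10⁸ MeV², so pc = 2.586 × 10⁴ MeV.
λ = hc/(pc) = 1240 MeV·fm / 2.586 × 10⁴ MeV = 0.0480 fm.

λ = 0.0480 fm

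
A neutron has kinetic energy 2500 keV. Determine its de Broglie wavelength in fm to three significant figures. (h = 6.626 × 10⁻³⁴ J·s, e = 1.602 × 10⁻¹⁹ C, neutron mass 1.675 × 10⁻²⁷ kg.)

KE = 2500 keV = 4.005 × 10⁻¹³ J.
p = √(2mKE) = √(2 × 1.675 × 10⁻²⁷ × 4.005 × 10⁻¹³) = 3.663 × 10⁻²⁰ kg·m/s.
λ = h/p = 6.626 × 10⁻³⁴ / 3.663 × 10⁻²⁰ = 1.81 × 10⁻¹⁴ m = 18.1 fm.

λ = 18.1 fm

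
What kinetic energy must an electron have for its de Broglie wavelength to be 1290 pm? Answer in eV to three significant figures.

p = h/λ = 6.626 × 10⁻³⁴ / 1.290 × 10⁻⁹ = 5.136 × 10⁻²⁵ kg·m/s.
KE = p²/(2m) = (5.136 × 10⁻²⁵)² / (2 × 9.109 × 10⁻³¹) = 1.448 × 10⁻¹⁹ J = 0.904 eV.

KE = 0.904 eV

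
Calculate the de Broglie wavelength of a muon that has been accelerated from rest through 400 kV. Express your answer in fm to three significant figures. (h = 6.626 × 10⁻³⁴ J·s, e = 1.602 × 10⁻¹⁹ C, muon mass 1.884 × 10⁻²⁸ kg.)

KE = eV = 1.602 × 10⁻¹⁹ × 4.000 × 10⁵ = 6.408 × 10⁻¹⁴ J.
p = √(2mKE) = √(2 × 1.884 × 10⁻²⁸ × 6.408 × 10⁻¹⁴) = 4.914 × 10⁻²¹ kg·m/s.
λ = h/p = 6.626 × 10⁻³⁴ / 4.914 × 10⁻²¹ = 1.35 × 10⁻¹³ m = 135 fm.

λ = 135 fm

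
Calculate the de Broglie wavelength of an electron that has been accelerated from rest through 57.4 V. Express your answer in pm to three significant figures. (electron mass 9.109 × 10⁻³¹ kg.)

λ = 162 pm

KE = eV = 1.602 × 10⁻¹⁹ × 57.40 = 9.195 × 10⁻¹⁸ J.
p = √(2mKE) = √(2 × 9.109 × 10⁻³¹ × 9.195 × 10⁻¹⁸) = 4.093 × 10⁻²⁴ kg·m/s.
λ = h/p = 6.626 × 10⁻³⁴ / 4.093 × 10⁻²⁴ = 1.62 × 10⁻¹⁰ m = 162 pm.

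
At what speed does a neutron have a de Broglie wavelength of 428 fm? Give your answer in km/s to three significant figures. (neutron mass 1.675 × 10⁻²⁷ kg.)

p = h/λ = 6.626 × 10⁻³⁴ / 4.280 × 10⁻¹³ = 1.548 × 10⁻²¹ kg·m/s.
v = p/m = 1.548 × 10⁻²¹ / 1.675 × 10⁻²⁷ = 9.24 × 10⁵ m/s = 924 km/s.

v = 924 km/s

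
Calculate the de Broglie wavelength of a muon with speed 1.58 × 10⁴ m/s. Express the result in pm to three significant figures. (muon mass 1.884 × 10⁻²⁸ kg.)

λ = 223 pm

p = mv = 1.884 × 10⁻²⁸ × 1.58 × 10⁴ = 2.977 × 10⁻²⁴ kg·m/s.
λ = h/p = 6.626 × 10⁻³⁴ / 2.977 × 10⁻²⁴ = 2.23 × 10⁻¹⁰ m = 223 pm.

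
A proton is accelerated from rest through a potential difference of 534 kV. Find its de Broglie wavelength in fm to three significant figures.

λ = 39.2 fm

KE = eV = 1.602 × 10⁻¹⁹ × 5.340 × 10⁵ = 8.555 × 10⁻¹⁴ J.
p = √(2mKE) = √(2 × 1.673 × 10⁻²⁷ × 8.555 × 10⁻¹⁴) = 1.692 × 10⁻²⁰ kg·m/s.
λ = h/p = 6.626 × 10⁻³⁴ / 1.692 × 10⁻²⁰ = 3.92 × 10⁻¹⁴ m = 39.2 fm.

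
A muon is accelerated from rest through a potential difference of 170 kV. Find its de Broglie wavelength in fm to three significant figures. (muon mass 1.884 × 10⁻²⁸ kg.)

KE = eV = 1.602 × 10⁻¹⁹ × 1.700 × 10⁵ = 2.723 × 10⁻¹⁴ J.
p = √(2mKE) = √(2 × 1.884 × 10⁻²⁸ × 2.723 × 10⁻¹⁴) = 3.203 × 10⁻²¹ kg·m/s.
λ = h/p = 6.626 × 10⁻³⁴ / 3.203 × 10⁻²¹ = 2.07 × 10⁻¹³ m = 207 fm.

λ = 207 fm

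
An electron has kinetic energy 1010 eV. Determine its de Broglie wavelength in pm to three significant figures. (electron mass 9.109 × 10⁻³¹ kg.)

λ = 38.6 pm

KE = 1010 eV = 1.618 × 10⁻¹⁶ J.
p = √(2mKE) = √(2 × 9.109 × 10⁻³¹ × 1.618 × 10⁻¹⁶) = 1.717 × 10⁻²³ kg·m/s.
λ = h/p = 6.626 × 10⁻³⁴ / 1.717 × 10⁻²³ = 3.86 × 10⁻¹¹ m = 38.6 pm.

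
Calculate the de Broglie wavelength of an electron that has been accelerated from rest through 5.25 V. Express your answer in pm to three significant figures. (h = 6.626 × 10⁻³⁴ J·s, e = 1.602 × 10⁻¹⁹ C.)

KE = eV = 1.602 × 10⁻¹⁹ × 5.250 = 8.410 × 10⁻¹⁹ J.
p = √(2mKE) = √(2 × 9.109 × 10⁻³¹ × 8.410 × 10⁻¹⁹) = 1.238 × 10⁻²⁴ kg·m/s.
λ = h/p = 6.626 × 10⁻³⁴ / 1.238 × 10⁻²⁴ = 5.35 × 10⁻¹⁰ m = 535 pm.

λ = 535 pm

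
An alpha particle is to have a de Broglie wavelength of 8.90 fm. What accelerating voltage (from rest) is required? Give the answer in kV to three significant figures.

p = h/λ = 6.626 × 10⁻³⁴ / 8.900 × 10⁻¹⁵ = 7.445 × 10⁻²⁰ kg·m/s.
KE = p²/(2m) = 4.171 × 10⁻¹³ J.
V = KE/2e = 4.171 × 10⁻¹³ / (2 × 1.602 × 10⁻¹⁹) = 1300 kV.

V = 1300 kV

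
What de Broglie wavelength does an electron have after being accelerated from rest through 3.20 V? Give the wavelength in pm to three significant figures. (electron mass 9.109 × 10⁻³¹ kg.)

KE = eV = 1.602 × 10⁻¹⁹ × 3.200 = 5.126 × 10⁻¹⁹ J.
p = √(2mKE) = √(2 × 9.109 × 10⁻³¹ × 5.126 × 10⁻¹⁹) = 9.664 × 10⁻²⁵ kg·m/s.
λ = h/p = 6.626 × 10⁻³⁴ / 9.664 × 10⁻²⁵ = 6.86 × 10⁻¹⁰ m = 686 pm.

λ = 686 pm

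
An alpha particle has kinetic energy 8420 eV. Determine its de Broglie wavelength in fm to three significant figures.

λ = 156 fm

KE = 8420 eV = 1.349 × 10⁻¹⁵ J.
p = √(2mKE) = √(2 × 6.645 × 10⁻²⁷ × 1.349 × 10⁻¹⁵) = 4.234 × 10⁻²¹ kg·m/s.
λ = h/p = 6.626 × 10⁻³⁴ / 4.234 × 10⁻²¹ = 1.56 × 10⁻¹³ m = 156 fm.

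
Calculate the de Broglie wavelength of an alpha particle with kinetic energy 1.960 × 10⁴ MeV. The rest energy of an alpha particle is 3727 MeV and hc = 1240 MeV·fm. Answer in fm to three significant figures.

λ = 0.0538 fm

Total energy E = KE + m₀c² = 1.960 × 10⁴ + 3727 = 23327 MeV.
(pc)² = E² − (m₀c²)² = (23327)² − (3727)² = 5.303 × 10⁸ MeV², so pc = 2.303 × 10⁴ MeV.
λ = hc/(pc) = 1240 MeV·fm / 2.303 × 10⁴ MeV = 0.0538 fm.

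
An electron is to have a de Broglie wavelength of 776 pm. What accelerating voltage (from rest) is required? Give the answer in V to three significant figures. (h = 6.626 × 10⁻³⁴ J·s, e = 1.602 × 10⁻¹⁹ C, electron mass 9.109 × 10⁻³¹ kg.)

p = h/λ = 6.626 × 10⁻³⁴ / 7.760 × 10⁻¹⁰ = 8.539 × 10⁻²⁵ kg·m/s.
KE = p²/(2m) = 4.002 × 10⁻¹⁹ J.
V = KE/e = 4.002 × 10⁻¹⁹ / (1.602 × 10⁻¹⁹) = 2.50 V.

V = 2.50 V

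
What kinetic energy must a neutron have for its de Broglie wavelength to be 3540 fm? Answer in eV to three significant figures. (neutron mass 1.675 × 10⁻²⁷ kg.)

KE = 65.3 eV

p = h/λ = 6.626 × 10⁻³⁴ / 3.540 × 10⁻¹² = 1.872 × 10⁻²² kg·m/s.
KE = p²/(2m) = (1.872 × 10⁻²²)² / (2 × 1.675 × 10⁻²⁷) = 1.046 × 10⁻¹⁷ J = 65.3 eV.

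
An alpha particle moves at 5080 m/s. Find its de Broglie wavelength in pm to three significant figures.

p = mv = 6.645 × 10⁻²⁷ × 5080 = 3.376 × 10⁻²³ kg·m/s.
λ = h/p = 6.626 × 10⁻³⁴ / 3.376 × 10⁻²³ = 1.96 × 10⁻¹¹ m = 19.6 pm.

λ = 19.6 pm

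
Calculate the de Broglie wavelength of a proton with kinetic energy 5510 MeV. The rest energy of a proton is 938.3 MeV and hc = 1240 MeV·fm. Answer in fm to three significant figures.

λ = 0.194 fm

Total energy E = KE + m₀c² = 5510 + 938.3 = 6448.3 MeV.
(pc)² = E² − (m₀c²)² = (6448.3)² − (938.3)² = 4.070 × 10⁷ MeV², so pc = 6380 MeV.
λ = hc/(pc) = 1240 MeV·fm / 6380 MeV = 0.194 fm.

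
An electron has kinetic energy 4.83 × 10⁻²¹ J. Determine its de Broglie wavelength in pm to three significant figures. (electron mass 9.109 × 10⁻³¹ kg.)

λ = 7060 pm

p = √(2mKE) = √(2 × 9.109 × 10⁻³¹ × 4.830 × 10⁻²¹) = 9.380 × 10⁻²⁶ kg·m/s.
λ = h/p = 6.626 × 10⁻³⁴ / 9.380 × 10⁻²⁶ = 7.06 × 10⁻⁹ m = 7060 pm.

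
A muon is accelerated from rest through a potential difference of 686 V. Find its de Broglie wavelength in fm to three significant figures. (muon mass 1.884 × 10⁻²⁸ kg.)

λ = 3260 fm

KE = eV = 1.602 × 10⁻¹⁹ × 686.0 = 1.099 × 10⁻¹⁶ J.
p = √(2mKE) = √(2 × 1.884 × 10⁻²⁸ × 1.099 × 10⁻¹⁶) = 2.035 × 10⁻²² kg·m/s.
λ = h/p = 6.626 × 10⁻³⁴ / 2.035 × 10⁻²² = 3.26 × 10⁻¹² m = 3260 fm.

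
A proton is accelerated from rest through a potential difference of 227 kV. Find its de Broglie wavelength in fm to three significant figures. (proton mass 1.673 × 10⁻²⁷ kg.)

KE = eV = 1.602 × 10⁻¹⁹ × 2.270 × 10⁵ = 3.637 × 10⁻¹⁴ J.
p = √(2mKE) = √(2 × 1.673 × 10⁻²⁷ × 3.637 × 10⁻¹⁴) = 1.103 × 10⁻²⁰ kg·m/s.
λ = h/p = 6.626 × 10⁻³⁴ / 1.103 × 10⁻²⁰ = 6.01 × 10⁻¹⁴ m = 60.1 fm.

λ = 60.1 fm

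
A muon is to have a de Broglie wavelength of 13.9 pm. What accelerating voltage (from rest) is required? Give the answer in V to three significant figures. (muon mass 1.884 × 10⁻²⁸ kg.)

V = 37.6 V

p = h/λ = 6.626 × 10⁻³⁴ / 1.390 × 10⁻¹¹ = 4.767 × 10⁻²³ kg·m/s.
KE = p²/(2m) = 6.031 × 10⁻¹⁸ J.
V = KE/e = 6.031 × 10⁻¹⁸ / (1.602 × 10⁻¹⁹) = 37.6 V.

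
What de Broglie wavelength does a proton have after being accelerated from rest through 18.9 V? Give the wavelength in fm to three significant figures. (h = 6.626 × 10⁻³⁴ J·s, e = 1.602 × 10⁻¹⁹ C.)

λ = 6580 fm

KE = eV = 1.602 × 10⁻¹⁹ × 18.90 = 3.028 × 10⁻¹⁸ J.
p = √(2mKE) = √(2 × 1.673 × 10⁻²⁷ × 3.028 × 10⁻¹⁸) = 1.007 × 10⁻²² kg·m/s.
λ = h/p = 6.626 × 10⁻³⁴ / 1.007 × 10⁻²² = 6.58 × 10⁻¹² m = 6580 fm.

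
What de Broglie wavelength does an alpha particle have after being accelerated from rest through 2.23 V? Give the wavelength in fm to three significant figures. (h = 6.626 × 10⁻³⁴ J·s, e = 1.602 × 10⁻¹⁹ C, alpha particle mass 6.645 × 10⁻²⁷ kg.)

λ = 6800 fm

KE = 2eV = 2 × 1.602 × 10⁻¹⁹ × 2.230 = 7.145 × 10⁻¹⁹ J.
p = √(2mKE) = √(2 × 6.645 × 10⁻²⁷ × 7.145 × 10⁻¹⁹) = 9.745 × 10⁻²³ kg·m/s.
λ = h/p = 6.626 × 10⁻³⁴ / 9.745 × 10⁻²³ = 6.80 × 10⁻¹² m = 6800 fm.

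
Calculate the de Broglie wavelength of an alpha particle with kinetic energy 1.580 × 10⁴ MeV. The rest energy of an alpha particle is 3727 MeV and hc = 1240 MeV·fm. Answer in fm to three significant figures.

λ = 0.0647 fm

Total energy E = KE + m₀c² = 1.580 × 10⁴ + 3727 = 19527 MeV.
(pc)² = E² − (m₀c²)² = (19527)² − (3727)² = 3.674 × 10⁸ MeV², so pc = 1.917 × 10⁴ MeV.
λ = hc/(pc) = 1240 MeV·fm / 1.917 × 10⁴ MeV = 0.0647 fm.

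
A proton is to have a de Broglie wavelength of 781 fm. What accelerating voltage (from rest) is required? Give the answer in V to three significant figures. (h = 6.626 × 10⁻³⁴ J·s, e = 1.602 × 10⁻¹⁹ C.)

p = h/λ = 6.626 × 10⁻³⁴ / 7.810 × 10⁻¹³ = 8.484 × 10⁻²² kg·m/s.
KE = p²/(2m) = 2.151 × 10⁻¹⁶ J.
V = KE/e = 2.151 × 10⁻¹⁶ / (1.602 × 10⁻¹⁹) = 1340 V.

V = 1340 V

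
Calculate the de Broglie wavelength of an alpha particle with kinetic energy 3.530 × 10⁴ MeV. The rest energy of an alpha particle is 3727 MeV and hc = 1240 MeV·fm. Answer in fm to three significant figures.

Total energy E = KE + m₀c² = 3.530 × 10⁴ + 3727 = 39027 MeV.
(pc)² = E² − (m₀c²)² = (39027)² − (3727)² = 1.509 × 10⁹ MeV², so pc = 3.885 × 10⁴ MeV.
λ = hc/(pc) = 1240 MeV·fm / 3.885 × 10⁴ MeV = 0.0319 fm.

λ = 0.0319 fm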